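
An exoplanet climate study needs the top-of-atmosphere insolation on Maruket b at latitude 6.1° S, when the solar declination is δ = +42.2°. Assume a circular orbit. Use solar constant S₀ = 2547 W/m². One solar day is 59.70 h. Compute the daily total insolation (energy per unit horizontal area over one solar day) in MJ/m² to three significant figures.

cos H₀ = −tan(-6.1°) tan(+42.200°) = 0.0969, H₀ = 1.4737 rad.
Bracket: H₀ sin φ sin δ + cos φ cos δ sin H₀ = 1.4737×-0.10626×0.67172 + 0.99434×0.74080×0.99529 = -0.105188 + 0.733138 = 0.627950.
Q̄ = (S₀/π) × [bracket] = (2547/π) × 0.627950 = 509.10 W/m².
Daily total = Q̄ × 59.70 h × 3600 s/h = 509.10 × 59.70 × 3600 / 10⁶ = 109.4 MJ/m².

109 MJ/m²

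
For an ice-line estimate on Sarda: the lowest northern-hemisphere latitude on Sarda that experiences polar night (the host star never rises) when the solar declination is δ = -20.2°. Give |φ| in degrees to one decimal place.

|φ| = 69.8°

Polar night requires cos H₀ = −tan φ tan δ ≥ 1, i.e. tan φ tan δ ≤ −1.
The boundary is |tan φ| · |tan δ| = 1, so |φ| = 90° − |δ| = 90° − 20.2° = 69.8° in the northern hemisphere.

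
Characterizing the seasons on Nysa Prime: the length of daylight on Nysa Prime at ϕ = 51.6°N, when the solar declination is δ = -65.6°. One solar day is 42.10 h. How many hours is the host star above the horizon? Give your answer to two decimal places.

cos h₀ = −tan ϕ · tan δ = 2.7814 ≥ 1, so the host star never rises (polar night) and h₀ = 0.
Daylight = 2h₀/(2π) × 42.10 h = (0.0000/π) × 42.10 = 0.00 h.

0.00 h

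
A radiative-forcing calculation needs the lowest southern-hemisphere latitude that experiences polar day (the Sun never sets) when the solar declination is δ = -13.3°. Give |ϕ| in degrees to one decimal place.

Polar day requires cos h₀ = −tan ϕ tan δ ≤ −1, i.e. tan ϕ tan δ ≥ 1.
The boundary is |tan ϕ| · |tan δ| = 1, so |ϕ| = 90° − |δ| = 90° − 13.3° = 76.7° in the southern hemisphere.

|ϕ| = 76.7°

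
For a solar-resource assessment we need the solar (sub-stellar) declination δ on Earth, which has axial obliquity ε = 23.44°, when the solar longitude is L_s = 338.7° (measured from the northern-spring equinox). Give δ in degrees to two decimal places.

δ = -8.31°

sin δ = sin ε · sin L_s = sin 23.44° × sin 338.7° = -0.144497.
δ = arcsin(-0.144497) = -8.31°.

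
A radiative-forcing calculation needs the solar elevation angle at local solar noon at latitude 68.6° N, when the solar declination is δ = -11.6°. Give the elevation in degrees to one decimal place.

At local noon the hour angle is zero, so the zenith angle equals |ϕ − δ| = |+68.6° − (-11.600°)| = 80.200°.
Elevation = 90° − 80.200° = 9.8°.

9.8°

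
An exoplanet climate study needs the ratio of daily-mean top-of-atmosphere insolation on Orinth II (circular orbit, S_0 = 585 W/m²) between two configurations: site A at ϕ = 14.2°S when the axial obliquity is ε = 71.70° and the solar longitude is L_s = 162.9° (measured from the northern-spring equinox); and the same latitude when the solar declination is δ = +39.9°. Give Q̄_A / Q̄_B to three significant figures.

Q̄_A / Q̄_B ≈ 1.61

— Configuration A (ϕ=-14.2°):
Solar declination: sin δ = sin ε · sin L_s = sin 71.70° × sin 162.9° = 0.27917, so δ = +16.211°.
cos h₀ = −tan(-14.2°) tan(+16.211°) = 0.0736, h₀ = 1.4972 rad.
Bracket: h₀ sin ϕ sin δ + cos ϕ cos δ sin h₀ = 1.4972×-0.24531×0.27917 + 0.96945×0.96024×0.99729 = -0.102533 + 0.928382 = 0.825849.
Q̄ = (S_0/π) × [bracket] = (585/π) × 0.825849 = 153.78 W/m².
— Configuration B (ϕ=-14.2°):
cos h₀ = −tan(-14.2°) tan(+39.900°) = 0.2116, h₀ = 1.3576 rad.
Bracket: h₀ sin ϕ sin δ + cos ϕ cos δ sin h₀ = 1.3576×-0.24531×0.64145 + 0.96945×0.76717×0.97736 = -0.213624 + 0.726895 = 0.513271.
Q̄ = (S_0/π) × [bracket] = (585/π) × 0.513271 = 95.577 W/m².
Ratio Q̄_A / Q̄_B = 153.78 / 95.577 = 1.609.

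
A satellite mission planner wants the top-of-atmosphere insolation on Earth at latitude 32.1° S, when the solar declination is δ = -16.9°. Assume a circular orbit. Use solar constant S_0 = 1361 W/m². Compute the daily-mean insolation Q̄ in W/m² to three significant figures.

Q̄ ≈ 463 W/m²

cos h₀ = −tan(-32.1°) tan(-16.900°) = -0.1906, h₀ = 1.7626 rad.
Bracket: h₀ sin ϕ sin δ + cos ϕ cos δ sin h₀ = 1.7626×-0.53140×-0.29070 + 0.84712×0.95681×0.98167 = 0.272283 + 0.795676 = 1.067959.
Q̄ = (S_0/π) × [bracket] = (1361/π) × 1.067959 = 462.7 W/m².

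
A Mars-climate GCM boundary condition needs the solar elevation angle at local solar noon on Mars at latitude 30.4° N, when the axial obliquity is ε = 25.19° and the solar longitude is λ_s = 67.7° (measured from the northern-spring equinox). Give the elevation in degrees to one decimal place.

82.8°

Solar declination: sin δ = sin ε · sin λ_s = sin 25.19° × sin 67.7° = 0.39379, so δ = +23.190°.
At local noon the hour angle is zero, so the zenith angle equals |φ − δ| = |+30.4° − (+23.190°)| = 7.210°.
Elevation = 90° − 7.210° = 82.8°.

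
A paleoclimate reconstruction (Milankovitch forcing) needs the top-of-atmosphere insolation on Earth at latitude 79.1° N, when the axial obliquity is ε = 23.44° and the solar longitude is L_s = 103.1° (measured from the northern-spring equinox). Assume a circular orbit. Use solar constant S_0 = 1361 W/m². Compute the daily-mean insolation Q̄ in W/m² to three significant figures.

Solar declination: sin δ = sin ε · sin L_s = sin 23.44° × sin 103.1° = 0.38744, so δ = +22.795°.
cos h₀ = −tan(+79.1°) tan(+22.795°) = -2.1824 ≤ −1 ⇒ polar day, h₀ = π.
Bracket: h₀ sin ϕ sin δ + cos ϕ cos δ sin h₀ = 3.1416×0.98196×0.38744 + 0.18910×0.92190×0.00000 = 1.195224 + 0.000000 = 1.195224.
Q̄ = (S_0/π) × [bracket] = (1361/π) × 1.195224 = 517.8 W/m².

Q̄ ≈ 518 W/m²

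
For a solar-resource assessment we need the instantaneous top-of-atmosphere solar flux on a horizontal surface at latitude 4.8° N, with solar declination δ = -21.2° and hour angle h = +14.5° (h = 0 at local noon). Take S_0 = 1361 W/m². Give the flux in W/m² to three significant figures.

1.18e+03 W/m²

cos θ_z = sin ϕ sin δ + cos ϕ cos δ cos h = -0.030260 + 0.899461 = 0.869201.
Flux = S_0 · cos θ_z = 1361 × 0.869201 = 1183 W/m².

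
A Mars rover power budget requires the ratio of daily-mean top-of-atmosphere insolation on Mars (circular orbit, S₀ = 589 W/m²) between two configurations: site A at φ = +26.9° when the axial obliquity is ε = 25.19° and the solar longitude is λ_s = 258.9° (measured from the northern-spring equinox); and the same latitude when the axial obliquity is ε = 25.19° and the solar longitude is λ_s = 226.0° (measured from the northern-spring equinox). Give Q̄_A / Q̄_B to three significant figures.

— Configuration A (φ=+26.9°):
Solar declination: sin δ = sin ε · sin λ_s = sin 25.19° × sin 258.9° = -0.41766, so δ = -24.687°.
cos H₀ = −tan(+26.9°) tan(-24.687°) = 0.2332, H₀ = 1.3354 rad.
Bracket: H₀ sin φ sin δ + cos φ cos δ sin H₀ = 1.3354×0.45243×-0.41766 + 0.89180×0.90860×0.97243 = -0.252340 + 0.787950 = 0.535610.
Q̄ = (S₀/π) × [bracket] = (589/π) × 0.535610 = 100.42 W/m².
— Configuration B (φ=+26.9°):
Solar declination: sin δ = sin ε · sin λ_s = sin 25.19° × sin 226.0° = -0.30617, so δ = -17.828°.
cos H₀ = −tan(+26.9°) tan(-17.828°) = 0.1632, H₀ = 1.4069 rad.
Bracket: H₀ sin φ sin δ + cos φ cos δ sin H₀ = 1.4069×0.45243×-0.30617 + 0.89180×0.95198×0.98660 = -0.194884 + 0.837599 = 0.642715.
Q̄ = (S₀/π) × [bracket] = (589/π) × 0.642715 = 120.50 W/m².
Ratio Q̄_A / Q̄_B = 100.42 / 120.50 = 0.8334.

Q̄_A / Q̄_B ≈ 0.833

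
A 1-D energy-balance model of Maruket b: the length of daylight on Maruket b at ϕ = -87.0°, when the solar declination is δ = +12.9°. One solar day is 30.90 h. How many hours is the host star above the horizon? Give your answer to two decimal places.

0.00 h

cos h₀ = −tan ϕ · tan δ = 4.3702 ≥ 1, so the host star never rises (polar night) and h₀ = 0.
Daylight = 2h₀/(2π) × 30.90 h = (0.0000/π) × 30.90 = 0.00 h.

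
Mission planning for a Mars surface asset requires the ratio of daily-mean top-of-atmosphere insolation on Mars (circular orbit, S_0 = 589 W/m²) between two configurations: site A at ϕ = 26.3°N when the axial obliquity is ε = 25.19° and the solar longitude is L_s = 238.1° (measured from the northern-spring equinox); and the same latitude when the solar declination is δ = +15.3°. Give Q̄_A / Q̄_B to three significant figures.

— Configuration A (ϕ=+26.3°):
Solar declination: sin δ = sin ε · sin L_s = sin 25.19° × sin 238.1° = -0.36134, so δ = -21.183°.
cos h₀ = −tan(+26.3°) tan(-21.183°) = 0.1915, h₀ = 1.3781 rad.
Bracket: h₀ sin ϕ sin δ + cos ϕ cos δ sin h₀ = 1.3781×0.44307×-0.36134 + 0.89649×0.93243×0.98149 = -0.220632 + 0.820441 = 0.599809.
Q̄ = (S_0/π) × [bracket] = (589/π) × 0.599809 = 112.45 W/m².
— Configuration B (ϕ=+26.3°):
cos h₀ = −tan(+26.3°) tan(+15.300°) = -0.1352, h₀ = 1.7064 rad.
Bracket: h₀ sin ϕ sin δ + cos ϕ cos δ sin h₀ = 1.7064×0.44307×0.26387 + 0.89649×0.96456×0.99082 = 0.199500 + 0.856780 = 1.056280.
Q̄ = (S_0/π) × [bracket] = (589/π) × 1.056280 = 198.04 W/m².
Ratio Q̄_A / Q̄_B = 112.45 / 198.04 = 0.5678.

Q̄_A / Q̄_B ≈ 0.568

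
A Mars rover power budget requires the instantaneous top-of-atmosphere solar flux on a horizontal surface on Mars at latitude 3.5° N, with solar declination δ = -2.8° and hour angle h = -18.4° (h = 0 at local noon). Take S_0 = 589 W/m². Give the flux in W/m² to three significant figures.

cos θ_z = sin ϕ sin δ + cos ϕ cos δ cos h = -0.002982 + 0.945975 = 0.942993.
Flux = S_0 · cos θ_z = 589 × 0.942993 = 555.4 W/m².

555 W/m²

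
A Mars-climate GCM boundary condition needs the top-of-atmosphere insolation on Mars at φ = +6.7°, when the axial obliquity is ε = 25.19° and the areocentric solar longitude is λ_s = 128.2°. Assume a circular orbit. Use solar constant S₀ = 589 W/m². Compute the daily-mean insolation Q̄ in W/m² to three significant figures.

Q̄ ≈ 187 W/m²

sin δ = sin 25.19° × sin 128.2° = 0.33448, so δ = +19.541°.
cos H₀ = −tan(+6.7°) tan(+19.541°) = -0.0417, H₀ = 1.6125 rad.
Bracket: H₀ sin φ sin δ + cos φ cos δ sin H₀ = 1.6125×0.11667×0.33448 + 0.99317×0.94240×0.99913 = 0.062926 + 0.935149 = 0.998075.
Q̄ = (S₀/π) × [bracket] = (589/π) × 0.998075 = 187.1 W/m².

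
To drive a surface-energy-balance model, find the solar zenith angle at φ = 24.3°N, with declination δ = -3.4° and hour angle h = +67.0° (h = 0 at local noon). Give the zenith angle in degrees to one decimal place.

cos θ_z = sin φ sin δ + cos φ cos δ cos h = -0.024405 + 0.355487 = 0.331082.
θ_z = arccos(0.331082) = 70.7°.

θ_z = 70.7°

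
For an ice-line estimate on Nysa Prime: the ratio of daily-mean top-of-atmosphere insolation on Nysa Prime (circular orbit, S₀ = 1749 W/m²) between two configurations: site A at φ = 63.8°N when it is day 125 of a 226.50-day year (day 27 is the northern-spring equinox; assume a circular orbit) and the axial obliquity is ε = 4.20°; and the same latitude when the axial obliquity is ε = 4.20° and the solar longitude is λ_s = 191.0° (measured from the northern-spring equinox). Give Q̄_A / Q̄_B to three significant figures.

Q̄_A / Q̄_B ≈ 1.15

— Configuration A (φ=+63.8°):
Solar longitude: λ_s = 360° × (125 − 27)/226.50 = 155.762°.
sin δ = sin 4.20° × sin 155.762° = 0.03007, so δ = +1.723°.
cos H₀ = −tan(+63.8°) tan(+1.723°) = -0.0611, H₀ = 1.6320 rad.
Bracket: H₀ sin φ sin δ + cos φ cos δ sin H₀ = 1.6320×0.89726×0.03007 + 0.44151×0.99955×0.99813 = 0.044032 + 0.440486 = 0.484518.
Q̄ = (S₀/π) × [bracket] = (1749/π) × 0.484518 = 269.74 W/m².
— Configuration B (φ=+63.8°):
Solar declination: sin δ = sin ε · sin λ_s = sin 4.20° × sin 191.0° = -0.01397, so δ = -0.801°.
cos H₀ = −tan(+63.8°) tan(-0.801°) = 0.0284, H₀ = 1.5424 rad.
Bracket: H₀ sin φ sin δ + cos φ cos δ sin H₀ = 1.5424×0.89726×-0.01397 + 0.44151×0.99990×0.99960 = -0.019334 + 0.441289 = 0.421955.
Q̄ = (S₀/π) × [bracket] = (1749/π) × 0.421955 = 234.91 W/m².
Ratio Q̄_A / Q̄_B = 269.74 / 234.91 = 1.148.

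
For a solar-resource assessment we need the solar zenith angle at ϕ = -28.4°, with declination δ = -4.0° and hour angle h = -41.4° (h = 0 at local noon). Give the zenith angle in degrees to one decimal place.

cos θ_z = sin ϕ sin δ + cos ϕ cos δ cos h = 0.033178 + 0.658227 = 0.691405.
θ_z = arccos(0.691405) = 46.3°.

θ_z = 46.3°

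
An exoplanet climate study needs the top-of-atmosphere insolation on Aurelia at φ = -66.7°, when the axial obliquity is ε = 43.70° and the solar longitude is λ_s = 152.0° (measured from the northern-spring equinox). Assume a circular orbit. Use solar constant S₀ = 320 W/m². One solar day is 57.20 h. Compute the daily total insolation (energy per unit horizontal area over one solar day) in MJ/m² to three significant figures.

Solar declination: sin δ = sin ε · sin λ_s = sin 43.70° × sin 152.0° = 0.32435, so δ = +18.926°.
cos H₀ = −tan(-66.7°) tan(+18.926°) = 0.7962, H₀ = 0.6498 rad.
Bracket: H₀ sin φ sin δ + cos φ cos δ sin H₀ = 0.6498×-0.91845×0.32435 + 0.39555×0.94594×0.60507 = -0.193575 + 0.226397 = 0.032822.
Q̄ = (S₀/π) × [bracket] = (320/π) × 0.032822 = 3.3432 W/m².
Daily total = Q̄ × 57.20 h × 3600 s/h = 3.3432 × 57.20 × 3600 / 10⁶ = 0.6884 MJ/m².

0.688 MJ/m²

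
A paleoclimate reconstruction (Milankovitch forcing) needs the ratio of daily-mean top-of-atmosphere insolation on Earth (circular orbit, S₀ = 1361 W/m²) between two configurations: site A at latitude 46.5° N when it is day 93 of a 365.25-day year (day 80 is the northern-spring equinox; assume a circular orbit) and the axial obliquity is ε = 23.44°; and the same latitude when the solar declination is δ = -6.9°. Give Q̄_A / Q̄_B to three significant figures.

Q̄_A / Q̄_B ≈ 1.43

— Configuration A (φ=+46.5°):
Solar longitude: λ_s = 360° × (93 − 80)/365.25 = 12.813°.
sin δ = sin 23.44° × sin 12.813° = 0.08822, so δ = +5.061°.
cos H₀ = −tan(+46.5°) tan(+5.061°) = -0.0933, H₀ = 1.6643 rad.
Bracket: H₀ sin φ sin δ + cos φ cos δ sin H₀ = 1.6643×0.72537×0.08822 + 0.68835×0.99610×0.99564 = 0.106502 + 0.682676 = 0.789178.
Q̄ = (S₀/π) × [bracket] = (1361/π) × 0.789178 = 341.89 W/m².
— Configuration B (φ=+46.5°):
cos H₀ = −tan(+46.5°) tan(-6.900°) = 0.1275, H₀ = 1.4429 rad.
Bracket: H₀ sin φ sin δ + cos φ cos δ sin H₀ = 1.4429×0.72537×-0.12014 + 0.68835×0.99276×0.99184 = -0.125743 + 0.677790 = 0.552047.
Q̄ = (S₀/π) × [bracket] = (1361/π) × 0.552047 = 239.16 W/m².
Ratio Q̄_A / Q̄_B = 341.89 / 239.16 = 1.430.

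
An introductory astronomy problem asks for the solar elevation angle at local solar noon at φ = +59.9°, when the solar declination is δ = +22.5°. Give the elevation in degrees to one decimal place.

At local noon the hour angle is zero, so the zenith angle equals |φ − δ| = |+59.9° − (+22.500°)| = 37.400°.
Elevation = 90° − 37.400° = 52.6°.

52.6°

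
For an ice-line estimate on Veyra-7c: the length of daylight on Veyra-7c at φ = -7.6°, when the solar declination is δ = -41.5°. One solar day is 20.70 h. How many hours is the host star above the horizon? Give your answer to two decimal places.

11.13 h

cos H₀ = −tan φ · tan δ = −tan(-7.6°) × tan(-41.500°) = -0.1180, so H₀ = 1.6891 rad = 96.78°.
Daylight = 2H₀/(2π) × 20.70 h = (1.6891/π) × 20.70 = 11.13 h.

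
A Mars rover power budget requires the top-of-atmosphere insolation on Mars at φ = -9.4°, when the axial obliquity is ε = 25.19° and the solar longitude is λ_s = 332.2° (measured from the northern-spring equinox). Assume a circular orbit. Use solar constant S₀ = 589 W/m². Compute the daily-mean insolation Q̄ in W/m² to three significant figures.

Q̄ ≈ 191 W/m²

Solar declination: sin δ = sin ε · sin λ_s = sin 25.19° × sin 332.2° = -0.19850, so δ = -11.449°.
cos H₀ = −tan(-9.4°) tan(-11.449°) = -0.0335, H₀ = 1.6043 rad.
Bracket: H₀ sin φ sin δ + cos φ cos δ sin H₀ = 1.6043×-0.16333×-0.19850 + 0.98657×0.98010×0.99944 = 0.052013 + 0.966396 = 1.018409.
Q̄ = (S₀/π) × [bracket] = (589/π) × 1.018409 = 190.9 W/m².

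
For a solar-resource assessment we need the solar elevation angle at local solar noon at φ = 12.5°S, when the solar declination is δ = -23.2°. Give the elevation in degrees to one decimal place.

At local noon the hour angle is zero, so the zenith angle equals |φ − δ| = |-12.5° − (-23.200°)| = 10.700°.
Elevation = 90° − 10.700° = 79.3°.

79.3°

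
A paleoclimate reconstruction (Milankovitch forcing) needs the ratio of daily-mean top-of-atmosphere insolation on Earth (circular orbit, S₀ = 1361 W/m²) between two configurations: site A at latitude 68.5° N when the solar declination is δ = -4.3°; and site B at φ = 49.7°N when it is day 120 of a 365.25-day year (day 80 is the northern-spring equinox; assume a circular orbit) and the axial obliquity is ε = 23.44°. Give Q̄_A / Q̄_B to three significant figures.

Q̄_A / Q̄_B ≈ 0.274

— Configuration A (φ=+68.5°):
cos H₀ = −tan(+68.5°) tan(-4.300°) = 0.1909, H₀ = 1.3787 rad.
Bracket: H₀ sin φ sin δ + cos φ cos δ sin H₀ = 1.3787×0.93042×-0.07498 + 0.36650×0.99719×0.98161 = -0.096182 + 0.358749 = 0.262567.
Q̄ = (S₀/π) × [bracket] = (1361/π) × 0.262567 = 113.75 W/m².
— Configuration B (φ=+49.7°):
Solar longitude: λ_s = 360° × (120 − 80)/365.25 = 39.425°.
sin δ = sin 23.44° × sin 39.425° = 0.25262, so δ = +14.633°.
cos H₀ = −tan(+49.7°) tan(+14.633°) = -0.3079, H₀ = 1.8837 rad.
Bracket: H₀ sin φ sin δ + cos φ cos δ sin H₀ = 1.8837×0.76267×0.25262 + 0.64679×0.96756×0.95143 = 0.362924 + 0.595413 = 0.958337.
Q̄ = (S₀/π) × [bracket] = (1361/π) × 0.958337 = 415.17 W/m².
Ratio Q̄_A / Q̄_B = 113.75 / 415.17 = 0.2740.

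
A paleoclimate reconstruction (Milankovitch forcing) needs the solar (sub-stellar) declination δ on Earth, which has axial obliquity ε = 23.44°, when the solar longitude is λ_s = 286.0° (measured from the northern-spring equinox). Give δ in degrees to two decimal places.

δ = -22.48°

sin δ = sin ε · sin λ_s = sin 23.44° × sin 286.0° = -0.382379.
δ = arcsin(-0.382379) = -22.48°.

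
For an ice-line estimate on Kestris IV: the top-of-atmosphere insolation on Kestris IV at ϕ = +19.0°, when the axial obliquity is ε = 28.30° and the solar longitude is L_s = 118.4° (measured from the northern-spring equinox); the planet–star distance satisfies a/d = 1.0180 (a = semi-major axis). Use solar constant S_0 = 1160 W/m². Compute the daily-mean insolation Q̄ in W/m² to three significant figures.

Q̄ ≈ 415 W/m²

Solar declination: sin δ = sin ε · sin L_s = sin 28.30° × sin 118.4° = 0.41703, so δ = +24.647°.
cos h₀ = −tan(+19.0°) tan(+24.647°) = -0.1580, h₀ = 1.7295 rad.
Bracket: h₀ sin ϕ sin δ + cos ϕ cos δ sin h₀ = 1.7295×0.32557×0.41703 + 0.94552×0.90889×0.98744 = 0.234818 + 0.848580 = 1.083398.
Inverse-square distance factor (a/d)² = 1.0180² = 1.036324.
Q̄ = (S_0/π) × 1.036324 × [bracket] = (1160/π) × 1.036324 × 1.083398 = 414.6 W/m².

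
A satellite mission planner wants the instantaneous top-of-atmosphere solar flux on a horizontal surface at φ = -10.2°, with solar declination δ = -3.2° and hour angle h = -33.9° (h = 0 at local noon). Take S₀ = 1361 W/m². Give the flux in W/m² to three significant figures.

cos θ_z = sin φ sin δ + cos φ cos δ cos h = 0.009885 + 0.815621 = 0.825506.
Flux = S₀ · cos θ_z = 1361 × 0.825506 = 1124 W/m².

1.12e+03 W/m²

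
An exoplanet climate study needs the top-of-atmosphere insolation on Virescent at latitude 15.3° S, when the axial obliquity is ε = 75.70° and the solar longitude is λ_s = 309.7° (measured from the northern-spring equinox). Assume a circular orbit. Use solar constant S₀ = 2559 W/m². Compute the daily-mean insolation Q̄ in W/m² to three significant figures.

Solar declination: sin δ = sin ε · sin λ_s = sin 75.70° × sin 309.7° = -0.74556, so δ = -48.207°.
cos H₀ = −tan(-15.3°) tan(-48.207°) = -0.3060, H₀ = 1.8818 rad.
Bracket: H₀ sin φ sin δ + cos φ cos δ sin H₀ = 1.8818×-0.26387×-0.74556 + 0.96456×0.66644×0.95202 = 0.370208 + 0.611979 = 0.982187.
Q̄ = (S₀/π) × [bracket] = (2559/π) × 0.982187 = 800.0 W/m².

Q̄ ≈ 800 W/m²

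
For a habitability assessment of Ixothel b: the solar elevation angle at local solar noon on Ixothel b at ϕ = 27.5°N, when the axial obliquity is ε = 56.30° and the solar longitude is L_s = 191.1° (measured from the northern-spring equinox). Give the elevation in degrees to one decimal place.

Solar declination: sin δ = sin ε · sin L_s = sin 56.30° × sin 191.1° = -0.16017, so δ = -9.217°.
At local noon the hour angle is zero, so the zenith angle equals |ϕ − δ| = |+27.5° − (-9.217°)| = 36.717°.
Elevation = 90° − 36.717° = 53.3°.

53.3°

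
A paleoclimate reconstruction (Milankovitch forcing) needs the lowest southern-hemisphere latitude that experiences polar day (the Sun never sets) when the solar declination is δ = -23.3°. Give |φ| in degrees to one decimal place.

|φ| = 66.7°

Polar day requires cos H₀ = −tan φ tan δ ≤ −1, i.e. tan φ tan δ ≥ 1.
The boundary is |tan φ| · |tan δ| = 1, so |φ| = 90° − |δ| = 90° − 23.3° = 66.7° in the southern hemisphere.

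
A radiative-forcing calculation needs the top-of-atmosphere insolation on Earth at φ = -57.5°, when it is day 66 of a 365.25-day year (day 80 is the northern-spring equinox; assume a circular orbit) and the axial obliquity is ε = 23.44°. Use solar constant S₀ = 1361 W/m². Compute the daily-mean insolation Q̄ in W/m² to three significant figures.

Q̄ ≈ 289 W/m²

Solar longitude: λ_s = 360° × (66 − 80)/365.25 = -13.799°, i.e. -13.799° + 360° = 346.201°.
sin δ = sin 23.44° × sin 346.201° = -0.09488, so δ = -5.444°.
cos H₀ = −tan(-57.5°) tan(-5.444°) = -0.1496, H₀ = 1.7210 rad.
Bracket: H₀ sin φ sin δ + cos φ cos δ sin H₀ = 1.7210×-0.84339×-0.09488 + 0.53730×0.99549×0.98875 = 0.137716 + 0.528859 = 0.666575.
Q̄ = (S₀/π) × [bracket] = (1361/π) × 0.666575 = 288.8 W/m².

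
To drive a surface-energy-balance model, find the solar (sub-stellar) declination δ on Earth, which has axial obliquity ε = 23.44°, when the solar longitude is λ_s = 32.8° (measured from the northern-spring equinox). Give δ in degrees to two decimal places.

sin δ = sin ε · sin λ_s = sin 23.44° × sin 32.8° = 0.215485.
δ = arcsin(0.215485) = +12.44°.

δ = +12.44°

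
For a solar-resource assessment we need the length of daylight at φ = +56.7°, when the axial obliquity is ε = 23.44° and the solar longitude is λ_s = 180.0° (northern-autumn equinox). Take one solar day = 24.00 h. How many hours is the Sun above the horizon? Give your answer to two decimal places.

12.00 h

Solar declination: sin δ = sin ε · sin λ_s = sin 23.44° × sin 180.0° = 0.00000, so δ = +0.000°.
cos H₀ = −tan φ · tan δ = −tan(+56.7°) × tan(+0.000°) = -0.0000, so H₀ = 1.5708 rad = 90.00°.
Daylight = 2H₀/(2π) × 24.00 h = (1.5708/π) × 24.00 = 12.00 h.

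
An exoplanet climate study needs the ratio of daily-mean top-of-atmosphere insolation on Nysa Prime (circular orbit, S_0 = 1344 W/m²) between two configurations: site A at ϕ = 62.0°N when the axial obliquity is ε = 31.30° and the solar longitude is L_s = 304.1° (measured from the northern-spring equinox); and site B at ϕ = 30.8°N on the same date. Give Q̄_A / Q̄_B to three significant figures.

Q̄_A / Q̄_B ≈ 0.0291

— Configuration A (ϕ=+62.0°):
Solar declination: sin δ = sin ε · sin L_s = sin 31.30° × sin 304.1° = -0.43019, so δ = -25.480°.
cos h₀ = −tan(+62.0°) tan(-25.480°) = 0.8962, h₀ = 0.4596 rad.
Bracket: h₀ sin ϕ sin δ + cos ϕ cos δ sin h₀ = 0.4596×0.88295×-0.43019 + 0.46947×0.90274×0.44355 = -0.174573 + 0.187981 = 0.013408.
Q̄ = (S_0/π) × [bracket] = (1344/π) × 0.013408 = 5.7361 W/m².
— Configuration B (ϕ=+30.8°):
cos h₀ = −tan(+30.8°) tan(-25.480°) = 0.2841, h₀ = 1.2828 rad.
Bracket: h₀ sin ϕ sin δ + cos ϕ cos δ sin h₀ = 1.2828×0.51204×-0.43019 + 0.85896×0.90274×0.95880 = -0.282568 + 0.743470 = 0.460902.
Q̄ = (S_0/π) × [bracket] = (1344/π) × 0.460902 = 197.18 W/m².
Ratio Q̄_A / Q̄_B = 5.7361 / 197.18 = 0.02909.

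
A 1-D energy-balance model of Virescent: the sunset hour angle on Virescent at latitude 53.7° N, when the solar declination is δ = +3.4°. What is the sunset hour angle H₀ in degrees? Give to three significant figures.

H₀ = 94.6°

cos H₀ = −tan φ · tan δ = −tan(+53.7°) × tan(+3.400°) = -0.0809, so H₀ = 1.6518 rad = 94.64°.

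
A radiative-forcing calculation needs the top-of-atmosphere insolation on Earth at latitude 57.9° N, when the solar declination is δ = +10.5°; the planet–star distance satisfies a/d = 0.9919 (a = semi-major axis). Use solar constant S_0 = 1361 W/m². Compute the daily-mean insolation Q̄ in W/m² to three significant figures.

Q̄ ≈ 336 W/m²

cos h₀ = −tan(+57.9°) tan(+10.500°) = -0.2955, h₀ = 1.8707 rad.
Bracket: h₀ sin ϕ sin δ + cos ϕ cos δ sin h₀ = 1.8707×0.84712×0.18224 + 0.53140×0.98325×0.95536 = 0.288797 + 0.499175 = 0.787972.
Inverse-square distance factor (a/d)² = 0.9919² = 0.983866.
Q̄ = (S_0/π) × 0.983866 × [bracket] = (1361/π) × 0.983866 × 0.787972 = 335.9 W/m².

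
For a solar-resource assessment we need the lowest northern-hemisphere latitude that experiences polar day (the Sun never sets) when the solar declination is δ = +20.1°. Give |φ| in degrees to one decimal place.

|φ| = 69.9°

Polar day requires cos H₀ = −tan φ tan δ ≤ −1, i.e. tan φ tan δ ≥ 1.
The boundary is |tan φ| · |tan δ| = 1, so |φ| = 90° − |δ| = 90° − 20.1° = 69.9° in the northern hemisphere.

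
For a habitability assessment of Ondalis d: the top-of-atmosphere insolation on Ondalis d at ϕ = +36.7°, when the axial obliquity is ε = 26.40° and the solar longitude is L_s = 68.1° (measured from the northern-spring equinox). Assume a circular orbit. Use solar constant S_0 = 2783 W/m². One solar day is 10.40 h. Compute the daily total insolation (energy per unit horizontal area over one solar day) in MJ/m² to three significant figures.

38.5 MJ/m²

Solar declination: sin δ = sin ε · sin L_s = sin 26.40° × sin 68.1° = 0.41255, so δ = +24.365°.
cos h₀ = −tan(+36.7°) tan(+24.365°) = -0.3376, h₀ = 1.9151 rad.
Bracket: h₀ sin ϕ sin δ + cos ϕ cos δ sin h₀ = 1.9151×0.59763×0.41255 + 0.80178×0.91094×0.94130 = 0.472172 + 0.687501 = 1.159673.
Q̄ = (S_0/π) × [bracket] = (2783/π) × 1.159673 = 1027.3 W/m².
Daily total = Q̄ × 10.40 h × 3600 s/h = 1027.3 × 10.40 × 3600 / 10⁶ = 38.46 MJ/m².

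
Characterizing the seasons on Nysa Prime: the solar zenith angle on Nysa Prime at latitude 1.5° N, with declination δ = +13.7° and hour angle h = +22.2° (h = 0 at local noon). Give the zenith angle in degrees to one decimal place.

cos θ_z = sin ϕ sin δ + cos ϕ cos δ cos h = 0.006200 + 0.899221 = 0.905421.
θ_z = arccos(0.905421) = 25.1°.

θ_z = 25.1°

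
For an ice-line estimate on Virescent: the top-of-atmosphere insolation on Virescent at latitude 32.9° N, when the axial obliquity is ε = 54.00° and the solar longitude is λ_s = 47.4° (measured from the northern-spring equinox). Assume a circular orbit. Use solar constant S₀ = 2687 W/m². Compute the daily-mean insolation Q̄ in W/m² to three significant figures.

Q̄ ≈ 1.08e+03 W/m²

Solar declination: sin δ = sin ε · sin λ_s = sin 54.00° × sin 47.4° = 0.59552, so δ = +36.549°.
cos H₀ = −tan(+32.9°) tan(+36.549°) = -0.4796, H₀ = 2.0710 rad.
Bracket: H₀ sin φ sin δ + cos φ cos δ sin H₀ = 2.0710×0.54317×0.59552 + 0.83962×0.80334×0.87751 = 0.669903 + 0.591881 = 1.261784.
Q̄ = (S₀/π) × [bracket] = (2687/π) × 1.261784 = 1079 W/m².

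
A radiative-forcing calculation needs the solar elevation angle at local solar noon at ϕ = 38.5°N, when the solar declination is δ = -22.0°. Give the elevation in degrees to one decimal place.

29.5°

At local noon the hour angle is zero, so the zenith angle equals |ϕ − δ| = |+38.5° − (-22.000°)| = 60.500°.
Elevation = 90° − 60.500° = 29.5°.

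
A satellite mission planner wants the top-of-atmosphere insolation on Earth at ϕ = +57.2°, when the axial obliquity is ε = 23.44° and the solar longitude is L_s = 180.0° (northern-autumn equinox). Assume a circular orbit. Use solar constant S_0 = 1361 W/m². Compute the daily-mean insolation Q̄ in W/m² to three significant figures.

Q̄ ≈ 235 W/m²

Solar declination: sin δ = sin ε · sin L_s = sin 23.44° × sin 180.0° = 0.00000, so δ = +0.000°.
cos h₀ = −tan(+57.2°) tan(+0.000°) = -0.0000, h₀ = 1.5708 rad.
Bracket: h₀ sin ϕ sin δ + cos ϕ cos δ sin h₀ = 1.5708×0.84057×0.00000 + 0.54171×1.00000×1.00000 = 0.000000 + 0.541710 = 0.541710.
Q̄ = (S_0/π) × [bracket] = (1361/π) × 0.541710 = 234.7 W/m².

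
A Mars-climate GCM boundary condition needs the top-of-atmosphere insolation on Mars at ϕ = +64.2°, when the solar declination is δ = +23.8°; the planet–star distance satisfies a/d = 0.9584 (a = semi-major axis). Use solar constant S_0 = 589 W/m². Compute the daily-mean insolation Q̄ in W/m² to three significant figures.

Q̄ ≈ 198 W/m²

cos h₀ = −tan(+64.2°) tan(+23.800°) = -0.9124, h₀ = 2.7198 rad.
Bracket: h₀ sin ϕ sin δ + cos ϕ cos δ sin h₀ = 2.7198×0.90032×0.40355 + 0.43523×0.91496×0.40939 = 0.988169 + 0.163026 = 1.151195.
Inverse-square distance factor (a/d)² = 0.9584² = 0.918531.
Q̄ = (S_0/π) × 0.918531 × [bracket] = (589/π) × 0.918531 × 1.151195 = 198.2 W/m².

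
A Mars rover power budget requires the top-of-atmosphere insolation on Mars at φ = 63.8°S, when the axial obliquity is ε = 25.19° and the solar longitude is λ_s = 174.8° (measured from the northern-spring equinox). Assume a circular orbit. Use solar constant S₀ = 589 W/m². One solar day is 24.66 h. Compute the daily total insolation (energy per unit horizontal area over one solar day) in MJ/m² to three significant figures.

Solar declination: sin δ = sin ε · sin λ_s = sin 25.19° × sin 174.8° = 0.03858, so δ = +2.211°.
cos H₀ = −tan(-63.8°) tan(+2.211°) = 0.0785, H₀ = 1.4923 rad.
Bracket: H₀ sin φ sin δ + cos φ cos δ sin H₀ = 1.4923×-0.89726×0.03858 + 0.44151×0.99926×0.99692 = -0.051658 + 0.439824 = 0.388166.
Q̄ = (S₀/π) × [bracket] = (589/π) × 0.388166 = 72.775 W/m².
Daily total = Q̄ × 24.66 h × 3600 s/h = 72.775 × 24.66 × 3600 / 10⁶ = 6.461 MJ/m².

6.46 MJ/m²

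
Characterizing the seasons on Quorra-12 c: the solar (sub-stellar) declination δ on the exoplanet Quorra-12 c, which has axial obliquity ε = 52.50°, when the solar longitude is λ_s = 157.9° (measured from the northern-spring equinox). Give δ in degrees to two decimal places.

δ = +17.37°

sin δ = sin ε · sin λ_s = sin 52.50° × sin 157.9° = 0.298479.
δ = arcsin(0.298479) = +17.37°.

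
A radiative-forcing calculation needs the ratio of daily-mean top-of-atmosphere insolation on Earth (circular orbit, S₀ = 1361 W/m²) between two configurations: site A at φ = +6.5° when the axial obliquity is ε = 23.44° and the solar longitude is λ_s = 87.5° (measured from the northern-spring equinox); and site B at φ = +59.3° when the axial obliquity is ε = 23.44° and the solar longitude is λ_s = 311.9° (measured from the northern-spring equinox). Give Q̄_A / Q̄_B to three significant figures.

— Configuration A (φ=+6.5°):
Solar declination: sin δ = sin ε · sin λ_s = sin 23.44° × sin 87.5° = 0.39741, so δ = +23.416°.
cos H₀ = −tan(+6.5°) tan(+23.416°) = -0.0493, H₀ = 1.6202 rad.
Bracket: H₀ sin φ sin δ + cos φ cos δ sin H₀ = 1.6202×0.11320×0.39741 + 0.99357×0.91764×0.99878 = 0.072888 + 0.910627 = 0.983515.
Q̄ = (S₀/π) × [bracket] = (1361/π) × 0.983515 = 426.08 W/m².
— Configuration B (φ=+59.3°):
Solar declination: sin δ = sin ε · sin λ_s = sin 23.44° × sin 311.9° = -0.29608, so δ = -17.222°.
cos H₀ = −tan(+59.3°) tan(-17.222°) = 0.5221, H₀ = 1.0215 rad.
Bracket: H₀ sin φ sin δ + cos φ cos δ sin H₀ = 1.0215×0.85985×-0.29608 + 0.51054×0.95516×0.85291 = -0.260058 + 0.415919 = 0.155861.
Q̄ = (S₀/π) × [bracket] = (1361/π) × 0.155861 = 67.522 W/m².
Ratio Q̄_A / Q̄_B = 426.08 / 67.522 = 6.310.

Q̄_A / Q̄_B ≈ 6.31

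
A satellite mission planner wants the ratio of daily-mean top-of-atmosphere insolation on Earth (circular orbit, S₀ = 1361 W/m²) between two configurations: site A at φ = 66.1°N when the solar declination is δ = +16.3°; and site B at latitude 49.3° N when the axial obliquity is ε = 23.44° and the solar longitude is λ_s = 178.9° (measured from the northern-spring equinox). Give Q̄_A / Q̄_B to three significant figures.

Q̄_A / Q̄_B ≈ 1.33

— Configuration A (φ=+66.1°):
cos H₀ = −tan(+66.1°) tan(+16.300°) = -0.6599, H₀ = 2.2915 rad.
Bracket: H₀ sin φ sin δ + cos φ cos δ sin H₀ = 2.2915×0.91425×0.28067 + 0.40514×0.95981×0.75137 = 0.588005 + 0.292176 = 0.880181.
Q̄ = (S₀/π) × [bracket] = (1361/π) × 0.880181 = 381.31 W/m².
— Configuration B (φ=+49.3°):
Solar declination: sin δ = sin ε · sin λ_s = sin 23.44° × sin 178.9° = 0.00764, so δ = +0.438°.
cos H₀ = −tan(+49.3°) tan(+0.438°) = -0.0089, H₀ = 1.5797 rad.
Bracket: H₀ sin φ sin δ + cos φ cos δ sin H₀ = 1.5797×0.75813×0.00764 + 0.65210×0.99997×0.99996 = 0.009150 + 0.652054 = 0.661204.
Q̄ = (S₀/π) × [bracket] = (1361/π) × 0.661204 = 286.45 W/m².
Ratio Q̄_A / Q̄_B = 381.31 / 286.45 = 1.331.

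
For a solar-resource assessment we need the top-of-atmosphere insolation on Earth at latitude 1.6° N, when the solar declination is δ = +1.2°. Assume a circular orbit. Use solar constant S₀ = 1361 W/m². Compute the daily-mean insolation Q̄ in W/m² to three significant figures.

Q̄ ≈ 433 W/m²

cos H₀ = −tan(+1.6°) tan(+1.200°) = -0.0006, H₀ = 1.5714 rad.
Bracket: H₀ sin φ sin δ + cos φ cos δ sin H₀ = 1.5714×0.02792×0.02094 + 0.99961×0.99978×1.00000 = 0.000919 + 0.999390 = 1.000309.
Q̄ = (S₀/π) × [bracket] = (1361/π) × 1.000309 = 433.4 W/m².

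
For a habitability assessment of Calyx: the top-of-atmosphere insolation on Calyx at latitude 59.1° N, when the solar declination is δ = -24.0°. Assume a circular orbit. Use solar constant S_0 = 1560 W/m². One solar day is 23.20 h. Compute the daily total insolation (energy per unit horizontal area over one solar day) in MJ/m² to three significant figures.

cos h₀ = −tan(+59.1°) tan(-24.000°) = 0.7439, h₀ = 0.7319 rad.
Bracket: h₀ sin ϕ sin δ + cos ϕ cos δ sin h₀ = 0.7319×0.85806×-0.40674 + 0.51354×0.91355×0.66827 = -0.255438 + 0.313515 = 0.058077.
Q̄ = (S_0/π) × [bracket] = (1560/π) × 0.058077 = 28.839 W/m².
Daily total = Q̄ × 23.20 h × 3600 s/h = 28.839 × 23.20 × 3600 / 10⁶ = 2.409 MJ/m².

2.41 MJ/m²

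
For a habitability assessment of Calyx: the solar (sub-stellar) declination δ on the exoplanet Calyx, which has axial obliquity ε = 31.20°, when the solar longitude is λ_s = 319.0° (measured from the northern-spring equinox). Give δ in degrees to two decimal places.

δ = -19.87°

sin δ = sin ε · sin λ_s = sin 31.20° × sin 319.0° = -0.339856.
δ = arcsin(-0.339856) = -19.87°.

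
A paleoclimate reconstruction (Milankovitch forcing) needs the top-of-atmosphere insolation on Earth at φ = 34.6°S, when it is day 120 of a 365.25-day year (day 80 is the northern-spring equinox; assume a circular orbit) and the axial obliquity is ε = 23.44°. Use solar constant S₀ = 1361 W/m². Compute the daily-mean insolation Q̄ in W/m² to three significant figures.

Q̄ ≈ 253 W/m²

Solar longitude: λ_s = 360° × (120 − 80)/365.25 = 39.425°.
sin δ = sin 23.44° × sin 39.425° = 0.25262, so δ = +14.633°.
cos H₀ = −tan(-34.6°) tan(+14.633°) = 0.1801, H₀ = 1.3897 rad.
Bracket: H₀ sin φ sin δ + cos φ cos δ sin H₀ = 1.3897×-0.56784×0.25262 + 0.82314×0.96756×0.98365 = -0.199349 + 0.783416 = 0.584067.
Q̄ = (S₀/π) × [bracket] = (1361/π) × 0.584067 = 253.0 W/m².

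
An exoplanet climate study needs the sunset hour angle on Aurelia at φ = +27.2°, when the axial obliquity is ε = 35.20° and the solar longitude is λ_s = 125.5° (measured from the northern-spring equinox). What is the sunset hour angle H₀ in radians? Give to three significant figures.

Solar declination: sin δ = sin ε · sin λ_s = sin 35.20° × sin 125.5° = 0.46928, so δ = +27.988°.
cos H₀ = −tan φ · tan δ = −tan(+27.2°) × tan(+27.988°) = -0.2731, so H₀ = 1.8474 rad = 105.85°.

H₀ = 1.85 rad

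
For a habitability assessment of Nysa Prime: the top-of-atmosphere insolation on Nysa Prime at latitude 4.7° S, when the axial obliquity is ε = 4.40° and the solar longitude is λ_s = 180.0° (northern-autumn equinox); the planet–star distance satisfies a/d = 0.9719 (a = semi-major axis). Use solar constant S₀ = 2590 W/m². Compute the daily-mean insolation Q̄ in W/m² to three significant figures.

Q̄ ≈ 776 W/m²

Solar declination: sin δ = sin ε · sin λ_s = sin 4.40° × sin 180.0° = 0.00000, so δ = +0.000°.
cos H₀ = −tan(-4.7°) tan(+0.000°) = 0.0000, H₀ = 1.5708 rad.
Bracket: H₀ sin φ sin δ + cos φ cos δ sin H₀ = 1.5708×-0.08194×0.00000 + 0.99664×1.00000×1.00000 = -0.000000 + 0.996640 = 0.996640.
Inverse-square distance factor (a/d)² = 0.9719² = 0.944590.
Q̄ = (S₀/π) × 0.944590 × [bracket] = (2590/π) × 0.944590 × 0.996640 = 776.1 W/m².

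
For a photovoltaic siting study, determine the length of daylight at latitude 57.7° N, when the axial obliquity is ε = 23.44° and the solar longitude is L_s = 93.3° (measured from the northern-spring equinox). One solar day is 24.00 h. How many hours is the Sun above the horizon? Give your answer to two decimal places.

17.76 h

Solar declination: sin δ = sin ε · sin L_s = sin 23.44° × sin 93.3° = 0.39713, so δ = +23.399°.
cos h₀ = −tan ϕ · tan δ = −tan(+57.7°) × tan(+23.399°) = -0.6845, so h₀ = 2.3247 rad = 133.20°.
Daylight = 2h₀/(2π) × 24.00 h = (2.3247/π) × 24.00 = 17.76 h.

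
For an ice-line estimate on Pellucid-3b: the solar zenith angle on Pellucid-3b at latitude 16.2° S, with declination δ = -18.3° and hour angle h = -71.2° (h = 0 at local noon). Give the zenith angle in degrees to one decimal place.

cos θ_z = sin φ sin δ + cos φ cos δ cos h = 0.087601 + 0.293818 = 0.381419.
θ_z = arccos(0.381419) = 67.6°.

θ_z = 67.6°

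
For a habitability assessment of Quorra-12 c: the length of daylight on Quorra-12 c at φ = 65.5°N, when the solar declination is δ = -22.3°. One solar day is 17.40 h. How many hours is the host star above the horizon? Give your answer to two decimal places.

cos H₀ = −tan φ · tan δ = −tan(+65.5°) × tan(-22.300°) = 0.8999, so H₀ = 0.4511 rad = 25.85°.
Daylight = 2H₀/(2π) × 17.40 h = (0.4511/π) × 17.40 = 2.50 h.

2.50 h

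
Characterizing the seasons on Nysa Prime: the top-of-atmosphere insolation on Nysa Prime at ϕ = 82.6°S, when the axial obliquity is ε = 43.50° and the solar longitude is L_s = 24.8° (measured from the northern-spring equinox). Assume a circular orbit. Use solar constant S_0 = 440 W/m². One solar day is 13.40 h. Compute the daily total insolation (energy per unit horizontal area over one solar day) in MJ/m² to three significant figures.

Solar declination: sin δ = sin ε · sin L_s = sin 43.50° × sin 24.8° = 0.28873, so δ = +16.782°.
cos h₀ = −tan(-82.6°) tan(+16.782°) = 2.3220 ≥ 1 ⇒ polar night, h₀ = 0 and Q̄ = 0.
Daily total = Q̄ × 13.40 h × 3600 s/h = 0.00 MJ/m².

0.00 MJ/m²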